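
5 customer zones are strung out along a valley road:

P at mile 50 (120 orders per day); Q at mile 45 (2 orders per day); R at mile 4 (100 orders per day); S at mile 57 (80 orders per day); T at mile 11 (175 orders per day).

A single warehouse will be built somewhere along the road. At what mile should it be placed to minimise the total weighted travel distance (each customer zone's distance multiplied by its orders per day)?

x = 11

For a sum of weighted absolute distances on a line, the optimum is the weighted median (not the mean). Total weight W = 477; half-weight = 238.5.
Sort by position and accumulate weight:
  mile 4 (R, w=100) → cum 100
  mile 11 (T, w=175) → cum 275  ≥ 238.5 → median here
  mile 45 (Q, w=2) → cum 277
  mile 50 (P, w=120) → cum 397
  mile 57 (S, w=80) → cum 477
Optimal location: mile 11.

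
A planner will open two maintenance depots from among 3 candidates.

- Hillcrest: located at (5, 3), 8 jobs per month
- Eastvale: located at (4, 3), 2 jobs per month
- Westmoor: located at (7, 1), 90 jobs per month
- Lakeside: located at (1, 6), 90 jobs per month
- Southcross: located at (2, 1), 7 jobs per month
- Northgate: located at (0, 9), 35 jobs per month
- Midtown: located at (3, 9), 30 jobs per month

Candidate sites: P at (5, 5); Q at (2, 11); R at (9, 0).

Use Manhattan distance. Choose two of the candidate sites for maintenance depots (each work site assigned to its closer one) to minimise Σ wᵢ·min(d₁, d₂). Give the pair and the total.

Evaluate every pair (each demand assigned to the nearer of the two):
  {Q, R}: total = 1168
  {P, R}: total = 1286
  {P, Q}: total = 1291
Best pair: {Q, R} with total 1168.

{Q, R}, total 1168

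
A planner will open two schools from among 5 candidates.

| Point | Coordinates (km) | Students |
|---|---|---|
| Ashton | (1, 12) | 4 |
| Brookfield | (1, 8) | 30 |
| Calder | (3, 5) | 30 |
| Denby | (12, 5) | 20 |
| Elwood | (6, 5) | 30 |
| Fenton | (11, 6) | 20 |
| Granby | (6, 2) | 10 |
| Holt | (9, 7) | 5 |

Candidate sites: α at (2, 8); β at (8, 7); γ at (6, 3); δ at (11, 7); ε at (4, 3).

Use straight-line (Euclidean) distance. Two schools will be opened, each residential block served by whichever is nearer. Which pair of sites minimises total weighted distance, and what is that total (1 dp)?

{α, δ}, total 436.8

Evaluate every pair (each demand assigned to the nearer of the two):
  {α, δ}: total = 436.8
  {α, β}: total = 437.8
  {δ, ε}: total = 461.9
  {α, γ}: total = 479.5
  {γ, δ}: total = 506.2
  {β, ε}: total = 541.3
  {α, ε}: total = 570.0
  {β, γ}: total = 582.4
  {β, δ}: total = 616.5
  {γ, ε}: total = 618.1
Best pair: {α, δ} with total 436.8.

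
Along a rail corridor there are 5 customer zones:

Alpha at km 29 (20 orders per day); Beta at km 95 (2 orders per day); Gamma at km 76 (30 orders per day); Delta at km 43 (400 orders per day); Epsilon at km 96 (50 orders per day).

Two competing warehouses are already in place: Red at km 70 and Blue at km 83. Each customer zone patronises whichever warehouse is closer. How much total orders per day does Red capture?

The indifferent point is the midpoint (70+83)/2 = 76.5; customer zones left of it (closer to Red at 70) go to Red, those right go to Blue.
  Alpha at 29 (w=20) → Red
  Delta at 43 (w=400) → Red
  Gamma at 76 (w=30) → Red
  Beta at 95 (w=2) → Blue
  Epsilon at 96 (w=50) → Blue
Red captures 450; Blue captures 52.

450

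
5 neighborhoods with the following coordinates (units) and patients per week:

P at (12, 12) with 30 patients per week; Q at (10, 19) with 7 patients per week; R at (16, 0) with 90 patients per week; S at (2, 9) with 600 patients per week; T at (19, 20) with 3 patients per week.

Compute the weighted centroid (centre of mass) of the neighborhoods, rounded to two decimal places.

(4.28, 8.15)

The minimiser of Σwᵢ‖p−pᵢ‖² is the weighted centroid p* = (Σwᵢpᵢ)/(Σwᵢ).
Σwᵢ = 730.
Σwᵢxᵢ = 30·12 + 7·10 + 90·16 + 600·2 + 3·19 = 3127.
Σwᵢyᵢ = 30·12 + 7·19 + 90·0 + 600·9 + 3·20 = 5953.
x* = 3127/730 = 4.28, y* = 5953/730 = 8.15.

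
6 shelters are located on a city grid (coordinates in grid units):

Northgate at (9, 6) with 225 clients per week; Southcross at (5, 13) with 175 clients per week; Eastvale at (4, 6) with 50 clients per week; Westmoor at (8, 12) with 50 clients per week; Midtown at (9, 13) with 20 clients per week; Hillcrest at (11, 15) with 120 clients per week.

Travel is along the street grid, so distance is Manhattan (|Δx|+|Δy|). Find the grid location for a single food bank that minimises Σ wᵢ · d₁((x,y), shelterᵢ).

Manhattan distance separates: Σwᵢ(|x−xᵢ|+|y−yᵢ|) = Σwᵢ|x−xᵢ| + Σwᵢ|y−yᵢ|, so x and y are optimised independently as 1-D weighted medians.
Total weight W = 640; half = 320.
x-coordinate, sorted with cumulative weight:
  x=4 (Eastvale, w=50) cum 50
  x=5 (Southcross, w=175) cum 225
  x=8 (Westmoor, w=50) cum 275
  x=9 (Northgate, w=225) cum 500  ← median
  x=9 (Midtown, w=20) cum 520
  x=11 (Hillcrest, w=120) cum 640
⇒ x* = 9
y-coordinate, sorted with cumulative weight:
  y=6 (Northgate, w=225) cum 225
  y=6 (Eastvale, w=50) cum 275
  y=12 (Westmoor, w=50) cum 325  ← median
  y=13 (Southcross, w=175) cum 500
  y=13 (Midtown, w=20) cum 520
  y=15 (Hillcrest, w=120) cum 640
⇒ y* = 12

(9, 12)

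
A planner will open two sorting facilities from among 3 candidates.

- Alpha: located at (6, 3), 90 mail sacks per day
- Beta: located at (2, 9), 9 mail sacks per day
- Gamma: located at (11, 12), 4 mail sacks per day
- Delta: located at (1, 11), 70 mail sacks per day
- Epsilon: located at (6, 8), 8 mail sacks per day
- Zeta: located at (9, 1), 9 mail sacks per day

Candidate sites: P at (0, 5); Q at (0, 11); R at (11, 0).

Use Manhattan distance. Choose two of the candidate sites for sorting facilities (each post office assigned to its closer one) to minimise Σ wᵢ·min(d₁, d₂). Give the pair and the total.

{Q, R}, total 973

Evaluate every pair (each demand assigned to the nearer of the two):
  {Q, R}: total = 973
  {P, Q}: total = 1063
  {P, R}: total = 1411
Best pair: {Q, R} with total 973.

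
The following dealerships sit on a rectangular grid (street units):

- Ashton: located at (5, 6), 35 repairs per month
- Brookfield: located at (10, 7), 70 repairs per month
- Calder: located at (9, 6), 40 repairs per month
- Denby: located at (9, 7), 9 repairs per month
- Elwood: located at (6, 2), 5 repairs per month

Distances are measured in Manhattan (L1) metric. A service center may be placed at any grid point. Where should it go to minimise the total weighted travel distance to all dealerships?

(9, 6)

Manhattan distance separates: Σwᵢ(|x−xᵢ|+|y−yᵢ|) = Σwᵢ|x−xᵢ| + Σwᵢ|y−yᵢ|, so x and y are optimised independently as 1-D weighted medians.
Total weight W = 159; half = 79.5.
x-coordinate, sorted with cumulative weight:
  x=5 (Ashton, w=35) cum 35
  x=6 (Elwood, w=5) cum 40
  x=9 (Calder, w=40) cum 80  ← median
  x=9 (Denby, w=9) cum 89
  x=10 (Brookfield, w=70) cum 159
⇒ x* = 9
y-coordinate, sorted with cumulative weight:
  y=2 (Elwood, w=5) cum 5
  y=6 (Ashton, w=35) cum 40
  y=6 (Calder, w=40) cum 80  ← median
  y=7 (Brookfield, w=70) cum 150
  y=7 (Denby, w=9) cum 159
⇒ y* = 6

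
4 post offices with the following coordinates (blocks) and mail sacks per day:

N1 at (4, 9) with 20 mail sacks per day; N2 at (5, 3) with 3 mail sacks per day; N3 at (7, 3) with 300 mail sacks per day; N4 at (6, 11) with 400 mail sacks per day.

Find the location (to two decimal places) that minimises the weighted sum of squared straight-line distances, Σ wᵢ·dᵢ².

(6.36, 7.59)

The minimiser of Σwᵢ‖p−pᵢ‖² is the weighted centroid p* = (Σwᵢpᵢ)/(Σwᵢ).
Σwᵢ = 723.
Σwᵢxᵢ = 20·4 + 3·5 + 300·7 + 400·6 = 4595.
Σwᵢyᵢ = 20·9 + 3·3 + 300·3 + 400·11 = 5489.
x* = 4595/723 = 6.36, y* = 5489/723 = 7.59.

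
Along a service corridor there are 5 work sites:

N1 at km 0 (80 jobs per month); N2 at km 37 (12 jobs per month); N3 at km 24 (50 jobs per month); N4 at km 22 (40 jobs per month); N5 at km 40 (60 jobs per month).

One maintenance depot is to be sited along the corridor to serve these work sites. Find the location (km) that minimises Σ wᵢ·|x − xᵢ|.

For a sum of weighted absolute distances on a line, the optimum is the weighted median (not the mean). Total weight W = 242; half-weight = 121.
Sort by position and accumulate weight:
  km 0 (N1, w=80) → cum 80
  km 22 (N4, w=40) → cum 120
  km 24 (N3, w=50) → cum 170  ≥ 121 → median here
  km 37 (N2, w=12) → cum 182
  km 40 (N5, w=60) → cum 242
Optimal location: km 24.

x = 24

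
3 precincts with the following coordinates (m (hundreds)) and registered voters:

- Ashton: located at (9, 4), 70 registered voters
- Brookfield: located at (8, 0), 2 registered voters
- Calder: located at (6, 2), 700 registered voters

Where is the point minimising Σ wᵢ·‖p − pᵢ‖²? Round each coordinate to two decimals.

(6.28, 2.18)

The minimiser of Σwᵢ‖p−pᵢ‖² is the weighted centroid p* = (Σwᵢpᵢ)/(Σwᵢ).
Σwᵢ = 772.
Σwᵢxᵢ = 70·9 + 2·8 + 700·6 = 4846.
Σwᵢyᵢ = 70·4 + 2·0 + 700·2 = 1680.
x* = 4846/772 = 6.28, y* = 1680/772 = 2.18.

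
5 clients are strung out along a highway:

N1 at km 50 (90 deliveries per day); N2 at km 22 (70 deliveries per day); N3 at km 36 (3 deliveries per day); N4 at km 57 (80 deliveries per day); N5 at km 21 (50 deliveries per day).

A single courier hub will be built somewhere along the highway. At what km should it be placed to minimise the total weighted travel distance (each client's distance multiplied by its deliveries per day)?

For a sum of weighted absolute distances on a line, the optimum is the weighted median (not the mean). Total weight W = 293; half-weight = 146.5.
Sort by position and accumulate weight:
  km 21 (N5, w=50) → cum 50
  km 22 (N2, w=70) → cum 120
  km 36 (N3, w=3) → cum 123
  km 50 (N1, w=90) → cum 213  ≥ 146.5 → median here
  km 57 (N4, w=80) → cum 293
Optimal location: km 50.

x = 50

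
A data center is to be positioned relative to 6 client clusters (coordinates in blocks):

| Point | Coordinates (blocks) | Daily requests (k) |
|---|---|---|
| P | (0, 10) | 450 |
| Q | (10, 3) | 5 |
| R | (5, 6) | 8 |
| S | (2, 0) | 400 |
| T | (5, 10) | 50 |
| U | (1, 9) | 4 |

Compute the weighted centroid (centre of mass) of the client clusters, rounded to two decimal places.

(1.25, 5.56)

The minimiser of Σwᵢ‖p−pᵢ‖² is the weighted centroid p* = (Σwᵢpᵢ)/(Σwᵢ).
Σwᵢ = 917.
Σwᵢxᵢ = 450·0 + 5·10 + 8·5 + 400·2 + 50·5 + 4·1 = 1144.
Σwᵢyᵢ = 450·10 + 5·3 + 8·6 + 400·0 + 50·10 + 4·9 = 5099.
x* = 1144/917 = 1.25, y* = 5099/917 = 5.56.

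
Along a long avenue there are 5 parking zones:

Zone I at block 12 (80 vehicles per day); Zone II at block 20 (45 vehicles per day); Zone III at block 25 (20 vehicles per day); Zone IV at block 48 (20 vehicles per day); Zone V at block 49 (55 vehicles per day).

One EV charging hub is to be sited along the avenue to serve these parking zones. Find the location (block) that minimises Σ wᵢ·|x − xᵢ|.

For a sum of weighted absolute distances on a line, the optimum is the weighted median (not the mean). Total weight W = 220; half-weight = 110.
Sort by position and accumulate weight:
  block 12 (Zone I, w=80) → cum 80
  block 20 (Zone II, w=45) → cum 125  ≥ 110 → median here
  block 25 (Zone III, w=20) → cum 145
  block 48 (Zone IV, w=20) → cum 165
  block 49 (Zone V, w=55) → cum 220
Optimal location: block 20.

x = 20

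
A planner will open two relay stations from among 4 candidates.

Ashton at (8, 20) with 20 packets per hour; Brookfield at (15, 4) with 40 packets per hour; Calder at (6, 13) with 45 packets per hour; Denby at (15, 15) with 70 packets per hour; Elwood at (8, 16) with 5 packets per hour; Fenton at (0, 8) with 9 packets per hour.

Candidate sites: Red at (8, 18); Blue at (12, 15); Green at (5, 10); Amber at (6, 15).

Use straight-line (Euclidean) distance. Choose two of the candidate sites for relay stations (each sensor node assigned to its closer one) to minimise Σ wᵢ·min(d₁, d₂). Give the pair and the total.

Evaluate every pair (each demand assigned to the nearer of the two):
  {Blue, Amber}: total = 957.9
  {Blue, Green}: total = 1005.5
  {Red, Blue}: total = 1073.7
  {Red, Green}: total = 1240.3
  {Red, Amber}: total = 1324.6
  {Green, Amber}: total = 1353.8
Best pair: {Blue, Amber} with total 957.9.

{Blue, Amber}, total 957.9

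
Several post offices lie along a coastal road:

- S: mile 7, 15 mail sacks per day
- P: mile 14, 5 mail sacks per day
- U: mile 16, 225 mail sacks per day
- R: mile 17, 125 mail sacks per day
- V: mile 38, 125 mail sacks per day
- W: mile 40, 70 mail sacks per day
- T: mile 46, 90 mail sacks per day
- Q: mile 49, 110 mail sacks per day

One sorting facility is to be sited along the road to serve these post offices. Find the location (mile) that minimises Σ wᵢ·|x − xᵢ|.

x = 38

For a sum of weighted absolute distances on a line, the optimum is the weighted median (not the mean). Total weight W = 765; half-weight = 382.5.
Sort by position and accumulate weight:
  mile 7 (S, w=15) → cum 15
  mile 14 (P, w=5) → cum 20
  mile 16 (U, w=225) → cum 245
  mile 17 (R, w=125) → cum 370
  mile 38 (V, w=125) → cum 495  ≥ 382.5 → median here
  mile 40 (W, w=70) → cum 565
  mile 46 (T, w=90) → cum 655
  mile 49 (Q, w=110) → cum 765
Optimal location: mile 38.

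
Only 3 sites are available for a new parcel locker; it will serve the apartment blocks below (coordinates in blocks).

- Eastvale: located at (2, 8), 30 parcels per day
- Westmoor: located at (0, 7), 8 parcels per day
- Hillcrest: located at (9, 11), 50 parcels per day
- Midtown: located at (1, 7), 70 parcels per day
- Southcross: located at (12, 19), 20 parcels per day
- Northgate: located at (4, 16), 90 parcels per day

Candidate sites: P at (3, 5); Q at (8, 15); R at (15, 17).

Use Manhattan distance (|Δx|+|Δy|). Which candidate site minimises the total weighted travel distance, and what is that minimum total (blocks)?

Q, total 2428 blocks

Total weighted distance at each candidate:
  P (3, 5): total = 2580
  Q (8, 15): total = 2428
  R (15, 17): total = 4320
Minimum is at Q with total 2428 blocks.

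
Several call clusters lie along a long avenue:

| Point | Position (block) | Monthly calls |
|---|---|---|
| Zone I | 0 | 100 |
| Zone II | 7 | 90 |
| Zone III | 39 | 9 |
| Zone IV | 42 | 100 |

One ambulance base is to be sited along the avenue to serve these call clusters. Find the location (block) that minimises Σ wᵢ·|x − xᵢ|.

For a sum of weighted absolute distances on a line, the optimum is the weighted median (not the mean). Total weight W = 299; half-weight = 149.5.
Sort by position and accumulate weight:
  block 0 (Zone I, w=100) → cum 100
  block 7 (Zone II, w=90) → cum 190  ≥ 149.5 → median here
  block 39 (Zone III, w=9) → cum 199
  block 42 (Zone IV, w=100) → cum 299
Optimal location: block 7.

x = 7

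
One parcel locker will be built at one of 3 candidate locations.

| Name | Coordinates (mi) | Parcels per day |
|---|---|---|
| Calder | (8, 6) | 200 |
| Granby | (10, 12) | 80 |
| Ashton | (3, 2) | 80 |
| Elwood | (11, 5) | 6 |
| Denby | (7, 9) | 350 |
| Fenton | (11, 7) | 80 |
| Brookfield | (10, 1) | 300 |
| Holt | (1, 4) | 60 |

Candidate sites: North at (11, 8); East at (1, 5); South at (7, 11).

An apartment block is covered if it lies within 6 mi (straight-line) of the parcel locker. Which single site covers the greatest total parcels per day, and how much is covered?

North, covering 716

Coverage radius r = 6 mi; a point is covered iff (Δx)²+(Δy)² ≤ 6² = 36.
  North (11, 8): covers {Calder, Granby, Elwood, Denby, Fenton} → 716
  East (1, 5): covers {Ashton, Holt} → 140
  South (7, 11): covers {Calder, Granby, Denby, Fenton} → 710
Maximum coverage at North: 716 parcels per day.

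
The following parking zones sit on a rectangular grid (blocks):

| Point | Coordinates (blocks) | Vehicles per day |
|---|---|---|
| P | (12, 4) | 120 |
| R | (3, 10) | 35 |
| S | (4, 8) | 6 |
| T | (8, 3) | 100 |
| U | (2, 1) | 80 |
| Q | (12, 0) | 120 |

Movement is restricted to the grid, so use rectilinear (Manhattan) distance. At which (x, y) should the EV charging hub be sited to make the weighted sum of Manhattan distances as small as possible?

(12, 3)

Manhattan distance separates: Σwᵢ(|x−xᵢ|+|y−yᵢ|) = Σwᵢ|x−xᵢ| + Σwᵢ|y−yᵢ|, so x and y are optimised independently as 1-D weighted medians.
Total weight W = 461; half = 230.5.
x-coordinate, sorted with cumulative weight:
  x=2 (U, w=80) cum 80
  x=3 (R, w=35) cum 115
  x=4 (S, w=6) cum 121
  x=8 (T, w=100) cum 221
  x=12 (P, w=120) cum 341  ← median
  x=12 (Q, w=120) cum 461
⇒ x* = 12
y-coordinate, sorted with cumulative weight:
  y=0 (Q, w=120) cum 120
  y=1 (U, w=80) cum 200
  y=3 (T, w=100) cum 300  ← median
  y=4 (P, w=120) cum 420
  y=8 (S, w=6) cum 426
  y=10 (R, w=35) cum 461
⇒ y* = 3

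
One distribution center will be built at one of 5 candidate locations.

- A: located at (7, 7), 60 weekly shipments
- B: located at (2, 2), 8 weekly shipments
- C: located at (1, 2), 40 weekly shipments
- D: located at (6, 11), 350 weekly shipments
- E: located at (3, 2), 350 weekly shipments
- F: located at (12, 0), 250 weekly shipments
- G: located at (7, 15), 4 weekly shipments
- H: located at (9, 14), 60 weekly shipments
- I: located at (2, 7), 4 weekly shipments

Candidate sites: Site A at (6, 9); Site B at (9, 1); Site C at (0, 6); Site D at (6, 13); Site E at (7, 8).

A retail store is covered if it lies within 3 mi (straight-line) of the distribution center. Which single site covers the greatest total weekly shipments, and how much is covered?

Site A, covering 410

Coverage radius r = 3 mi; a point is covered iff (Δx)²+(Δy)² ≤ 3² = 9.
  Site A (6, 9): covers {A, D} → 410
  Site B (9, 1): covers {none} → 0
  Site C (0, 6): covers {I} → 4
  Site D (6, 13): covers {D, G} → 354
  Site E (7, 8): covers {A} → 60
Maximum coverage at Site A: 410 weekly shipments.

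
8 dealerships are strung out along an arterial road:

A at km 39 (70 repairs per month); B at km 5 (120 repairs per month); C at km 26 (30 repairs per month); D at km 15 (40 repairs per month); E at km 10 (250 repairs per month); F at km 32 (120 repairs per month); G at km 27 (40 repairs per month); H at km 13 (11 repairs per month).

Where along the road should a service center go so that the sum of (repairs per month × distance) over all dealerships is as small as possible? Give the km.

For a sum of weighted absolute distances on a line, the optimum is the weighted median (not the mean). Total weight W = 681; half-weight = 340.5.
Sort by position and accumulate weight:
  km 5 (B, w=120) → cum 120
  km 10 (E, w=250) → cum 370  ≥ 340.5 → median here
  km 13 (H, w=11) → cum 381
  km 15 (D, w=40) → cum 421
  km 26 (C, w=30) → cum 451
  km 27 (G, w=40) → cum 491
  km 32 (F, w=120) → cum 611
  km 39 (A, w=70) → cum 681
Optimal location: km 10.

x = 10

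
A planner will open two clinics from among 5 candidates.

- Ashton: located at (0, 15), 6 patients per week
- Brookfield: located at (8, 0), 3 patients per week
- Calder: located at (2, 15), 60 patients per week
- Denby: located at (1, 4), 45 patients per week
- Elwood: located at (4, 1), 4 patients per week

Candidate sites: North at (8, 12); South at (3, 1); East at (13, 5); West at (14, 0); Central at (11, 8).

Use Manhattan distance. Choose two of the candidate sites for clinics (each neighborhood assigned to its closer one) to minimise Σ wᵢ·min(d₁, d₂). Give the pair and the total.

{North, South}, total 853

Evaluate every pair (each demand assigned to the nearer of the two):
  {North, South}: total = 853
  {South, East}: total = 1249
  {South, West}: total = 1249
  {South, Central}: total = 1249
  {North, East}: total = 1273
  {North, Central}: total = 1325
  {North, West}: total = 1343
  {East, Central}: total = 1735
  {West, Central}: total = 1760
  {East, West}: total = 2045
Best pair: {North, South} with total 853.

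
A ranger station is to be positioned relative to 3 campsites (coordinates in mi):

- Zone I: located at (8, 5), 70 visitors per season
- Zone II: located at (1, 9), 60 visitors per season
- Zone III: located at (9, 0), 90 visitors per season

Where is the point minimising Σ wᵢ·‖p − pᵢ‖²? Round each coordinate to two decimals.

The minimiser of Σwᵢ‖p−pᵢ‖² is the weighted centroid p* = (Σwᵢpᵢ)/(Σwᵢ).
Σwᵢ = 220.
Σwᵢxᵢ = 70·8 + 60·1 + 90·9 = 1430.
Σwᵢyᵢ = 70·5 + 60·9 + 90·0 = 890.
x* = 1430/220 = 6.50, y* = 890/220 = 4.05.

(6.50, 4.05)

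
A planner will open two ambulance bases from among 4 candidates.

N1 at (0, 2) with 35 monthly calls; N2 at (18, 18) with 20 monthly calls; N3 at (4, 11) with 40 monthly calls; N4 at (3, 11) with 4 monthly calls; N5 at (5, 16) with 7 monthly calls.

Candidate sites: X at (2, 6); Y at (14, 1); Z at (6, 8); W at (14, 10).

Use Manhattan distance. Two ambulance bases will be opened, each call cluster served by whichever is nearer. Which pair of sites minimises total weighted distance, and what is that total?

{X, W}, total 845

Evaluate every pair (each demand assigned to the nearer of the two):
  {X, W}: total = 845
  {X, Z}: total = 937
  {Z, W}: total = 947
  {X, Y}: total = 1025
  {Y, Z}: total = 1127
  {Y, W}: total = 1358
Best pair: {X, W} with total 845.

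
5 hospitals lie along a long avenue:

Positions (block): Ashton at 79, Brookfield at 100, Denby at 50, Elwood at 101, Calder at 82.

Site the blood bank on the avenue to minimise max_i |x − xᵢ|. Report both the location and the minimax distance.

location 75.5, max distance 25.5

The 1-center on a line is the midpoint of the two extreme points: leftmost at 50, rightmost at 101.
Optimal location = (50 + 101)/2 = 75.5; maximum distance = (101 − 50)/2 = 25.5.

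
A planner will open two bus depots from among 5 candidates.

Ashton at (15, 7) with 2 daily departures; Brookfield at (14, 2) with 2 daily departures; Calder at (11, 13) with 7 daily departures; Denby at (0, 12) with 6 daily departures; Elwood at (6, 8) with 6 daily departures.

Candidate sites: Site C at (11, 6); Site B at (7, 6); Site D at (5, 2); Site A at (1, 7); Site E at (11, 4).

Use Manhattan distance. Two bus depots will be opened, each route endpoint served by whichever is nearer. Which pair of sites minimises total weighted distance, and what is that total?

{Site C, Site A}, total 145

Evaluate every pair (each demand assigned to the nearer of the two):
  {Site C, Site A}: total = 145
  {Site A, Site E}: total = 159
  {Site C, Site B}: total = 169
  {Site B, Site A}: total = 171
  {Site B, Site E}: total = 183
  {Site C, Site D}: total = 205
  {Site B, Site D}: total = 209
  {Site C, Site E}: total = 213
  {Site D, Site E}: total = 219
  {Site D, Site A}: total = 230
Best pair: {Site C, Site A} with total 145.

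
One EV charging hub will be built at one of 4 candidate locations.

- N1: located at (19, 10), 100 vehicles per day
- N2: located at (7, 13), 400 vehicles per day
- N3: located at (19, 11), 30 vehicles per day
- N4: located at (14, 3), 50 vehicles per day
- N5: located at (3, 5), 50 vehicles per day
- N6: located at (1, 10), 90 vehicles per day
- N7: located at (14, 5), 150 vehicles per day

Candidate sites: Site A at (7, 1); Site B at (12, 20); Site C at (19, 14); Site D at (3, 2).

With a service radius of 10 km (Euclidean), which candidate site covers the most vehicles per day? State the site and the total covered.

Site B, covering 400

Coverage radius r = 10 km; a point is covered iff (Δx)²+(Δy)² ≤ 10² = 100.
  Site A (7, 1): covers {N4, N5, N7} → 250
  Site B (12, 20): covers {N2} → 400
  Site C (19, 14): covers {N1, N3} → 130
  Site D (3, 2): covers {N5, N6} → 140
Maximum coverage at Site B: 400 vehicles per day.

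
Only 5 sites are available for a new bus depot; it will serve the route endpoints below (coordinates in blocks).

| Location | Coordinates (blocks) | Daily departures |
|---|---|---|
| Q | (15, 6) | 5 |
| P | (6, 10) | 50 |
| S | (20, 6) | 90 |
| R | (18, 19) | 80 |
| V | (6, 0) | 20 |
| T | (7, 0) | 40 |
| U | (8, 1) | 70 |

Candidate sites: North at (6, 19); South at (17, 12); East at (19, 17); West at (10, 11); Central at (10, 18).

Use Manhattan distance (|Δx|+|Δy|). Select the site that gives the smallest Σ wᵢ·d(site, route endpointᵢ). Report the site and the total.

West, total 4630 blocks

Total weighted distance at each candidate:
  North (6, 19): total = 6530
  South (17, 12): total = 4880
  East (19, 17): total = 6045
  West (10, 11): total = 4630
  Central (10, 18): total = 5995
Minimum is at West with total 4630 blocks.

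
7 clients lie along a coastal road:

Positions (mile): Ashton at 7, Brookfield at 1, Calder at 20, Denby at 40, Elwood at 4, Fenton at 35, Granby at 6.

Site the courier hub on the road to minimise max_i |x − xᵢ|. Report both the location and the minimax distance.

location 20.5, max distance 19.5

The 1-center on a line is the midpoint of the two extreme points: leftmost at 1, rightmost at 40.
Optimal location = (1 + 40)/2 = 20.5; maximum distance = (40 − 1)/2 = 19.5.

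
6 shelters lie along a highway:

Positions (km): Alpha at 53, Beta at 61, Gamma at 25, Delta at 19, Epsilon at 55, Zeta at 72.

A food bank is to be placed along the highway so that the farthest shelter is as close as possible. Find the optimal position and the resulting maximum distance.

location 45.5, max distance 26.5

The 1-center on a line is the midpoint of the two extreme points: leftmost at 19, rightmost at 72.
Optimal location = (19 + 72)/2 = 45.5; maximum distance = (72 − 19)/2 = 26.5.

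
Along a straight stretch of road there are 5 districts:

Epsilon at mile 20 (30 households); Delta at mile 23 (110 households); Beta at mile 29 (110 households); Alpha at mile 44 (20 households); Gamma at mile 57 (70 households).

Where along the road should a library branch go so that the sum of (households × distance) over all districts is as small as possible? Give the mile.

x = 29

For a sum of weighted absolute distances on a line, the optimum is the weighted median (not the mean). Total weight W = 340; half-weight = 170.
Sort by position and accumulate weight:
  mile 20 (Epsilon, w=30) → cum 30
  mile 23 (Delta, w=110) → cum 140
  mile 29 (Beta, w=110) → cum 250  ≥ 170 → median here
  mile 44 (Alpha, w=20) → cum 270
  mile 57 (Gamma, w=70) → cum 340
Optimal location: mile 29.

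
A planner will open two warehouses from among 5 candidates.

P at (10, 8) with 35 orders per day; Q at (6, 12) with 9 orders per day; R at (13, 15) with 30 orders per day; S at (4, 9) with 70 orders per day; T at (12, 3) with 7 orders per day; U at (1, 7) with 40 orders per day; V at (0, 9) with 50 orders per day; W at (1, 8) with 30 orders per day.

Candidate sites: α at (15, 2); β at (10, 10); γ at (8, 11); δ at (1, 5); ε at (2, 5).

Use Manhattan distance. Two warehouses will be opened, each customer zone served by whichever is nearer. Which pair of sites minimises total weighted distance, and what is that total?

{β, δ}, total 1337

Evaluate every pair (each demand assigned to the nearer of the two):
  {β, δ}: total = 1337
  {β, ε}: total = 1387
  {γ, δ}: total = 1396
  {γ, ε}: total = 1516
  {α, δ}: total = 1881
  {α, ε}: total = 1922
  {δ, ε}: total = 2038
  {β, γ}: total = 2060
  {α, γ}: total = 2160
  {α, β}: total = 2242
Best pair: {β, δ} with total 1337.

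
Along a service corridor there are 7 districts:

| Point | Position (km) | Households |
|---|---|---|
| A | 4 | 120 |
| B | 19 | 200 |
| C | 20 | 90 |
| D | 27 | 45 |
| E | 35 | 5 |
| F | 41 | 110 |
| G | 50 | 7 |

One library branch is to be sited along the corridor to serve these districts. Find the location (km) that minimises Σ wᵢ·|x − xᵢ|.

For a sum of weighted absolute distances on a line, the optimum is the weighted median (not the mean). Total weight W = 577; half-weight = 288.5.
Sort by position and accumulate weight:
  km 4 (A, w=120) → cum 120
  km 19 (B, w=200) → cum 320  ≥ 288.5 → median here
  km 20 (C, w=90) → cum 410
  km 27 (D, w=45) → cum 455
  km 35 (E, w=5) → cum 460
  km 41 (F, w=110) → cum 570
  km 50 (G, w=7) → cum 577
Optimal location: km 19.

x = 19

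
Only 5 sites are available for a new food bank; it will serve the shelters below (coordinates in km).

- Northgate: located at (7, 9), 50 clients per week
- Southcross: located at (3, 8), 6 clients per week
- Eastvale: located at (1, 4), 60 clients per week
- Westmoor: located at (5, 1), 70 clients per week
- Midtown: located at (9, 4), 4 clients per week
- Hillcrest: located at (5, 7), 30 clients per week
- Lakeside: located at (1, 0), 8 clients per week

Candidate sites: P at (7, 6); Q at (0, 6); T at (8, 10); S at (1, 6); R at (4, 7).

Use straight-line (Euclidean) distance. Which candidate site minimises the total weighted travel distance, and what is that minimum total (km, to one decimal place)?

R, total 983.4 km

Total weighted distance at each candidate:
  P (7, 6): total = 1079.5
  Q (0, 6): total = 1270.1
  T (8, 10): total = 1569.5
  S (1, 6): total = 1125.3
  R (4, 7): total = 983.4
Minimum is at R with total 983.4 km.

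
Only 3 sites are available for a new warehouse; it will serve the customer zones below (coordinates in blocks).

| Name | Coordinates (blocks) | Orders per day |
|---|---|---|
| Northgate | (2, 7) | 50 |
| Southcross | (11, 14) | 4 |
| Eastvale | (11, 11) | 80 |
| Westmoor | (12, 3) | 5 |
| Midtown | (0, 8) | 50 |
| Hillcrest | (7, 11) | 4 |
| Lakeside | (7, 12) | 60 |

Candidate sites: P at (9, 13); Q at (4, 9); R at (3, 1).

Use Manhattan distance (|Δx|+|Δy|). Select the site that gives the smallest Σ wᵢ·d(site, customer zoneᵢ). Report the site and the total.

Q, total 1668 blocks

Total weighted distance at each candidate:
  P (9, 13): total = 1943
  Q (4, 9): total = 1668
  R (3, 1): total = 3385
Minimum is at Q with total 1668 blocks.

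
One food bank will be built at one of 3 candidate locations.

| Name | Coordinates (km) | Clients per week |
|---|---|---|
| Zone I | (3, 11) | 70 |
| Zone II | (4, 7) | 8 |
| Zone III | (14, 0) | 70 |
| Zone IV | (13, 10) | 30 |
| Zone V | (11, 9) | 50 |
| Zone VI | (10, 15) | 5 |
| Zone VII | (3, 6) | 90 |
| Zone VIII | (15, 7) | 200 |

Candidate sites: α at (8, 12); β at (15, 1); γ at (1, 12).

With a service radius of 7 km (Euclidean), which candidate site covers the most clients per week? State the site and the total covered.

Coverage radius r = 7 km; a point is covered iff (Δx)²+(Δy)² ≤ 7² = 49.
  α (8, 12): covers {Zone I, Zone II, Zone IV, Zone V, Zone VI} → 163
  β (15, 1): covers {Zone III, Zone VIII} → 270
  γ (1, 12): covers {Zone I, Zone II, Zone VII} → 168
Maximum coverage at β: 270 clients per week.

β, covering 270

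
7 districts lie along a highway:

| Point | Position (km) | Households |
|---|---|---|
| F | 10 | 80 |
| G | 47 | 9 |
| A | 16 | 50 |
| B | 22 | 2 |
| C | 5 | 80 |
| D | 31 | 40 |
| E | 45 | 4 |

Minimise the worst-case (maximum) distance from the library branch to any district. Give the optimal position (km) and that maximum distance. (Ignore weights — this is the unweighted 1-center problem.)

The 1-center on a line is the midpoint of the two extreme points: leftmost at 5, rightmost at 47.
Optimal location = (5 + 47)/2 = 26; maximum distance = (47 − 5)/2 = 21.

location 26, max distance 21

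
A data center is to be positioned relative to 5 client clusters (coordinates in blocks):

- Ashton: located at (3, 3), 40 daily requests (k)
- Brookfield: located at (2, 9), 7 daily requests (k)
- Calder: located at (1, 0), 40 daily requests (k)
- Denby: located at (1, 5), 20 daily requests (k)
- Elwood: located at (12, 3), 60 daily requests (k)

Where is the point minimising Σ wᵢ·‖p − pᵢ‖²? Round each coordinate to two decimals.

The minimiser of Σwᵢ‖p−pᵢ‖² is the weighted centroid p* = (Σwᵢpᵢ)/(Σwᵢ).
Σwᵢ = 167.
Σwᵢxᵢ = 40·3 + 7·2 + 40·1 + 20·1 + 60·12 = 914.
Σwᵢyᵢ = 40·3 + 7·9 + 40·0 + 20·5 + 60·3 = 463.
x* = 914/167 = 5.47, y* = 463/167 = 2.77.

(5.47, 2.77)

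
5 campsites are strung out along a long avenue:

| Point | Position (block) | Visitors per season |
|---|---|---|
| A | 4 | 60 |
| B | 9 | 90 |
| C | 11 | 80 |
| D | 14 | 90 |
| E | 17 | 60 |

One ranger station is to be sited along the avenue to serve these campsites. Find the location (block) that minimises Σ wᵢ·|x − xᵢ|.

For a sum of weighted absolute distances on a line, the optimum is the weighted median (not the mean). Total weight W = 380; half-weight = 190.
Sort by position and accumulate weight:
  block 4 (A, w=60) → cum 60
  block 9 (B, w=90) → cum 150
  block 11 (C, w=80) → cum 230  ≥ 190 → median here
  block 14 (D, w=90) → cum 320
  block 17 (E, w=60) → cum 380
Optimal location: block 11.

x = 11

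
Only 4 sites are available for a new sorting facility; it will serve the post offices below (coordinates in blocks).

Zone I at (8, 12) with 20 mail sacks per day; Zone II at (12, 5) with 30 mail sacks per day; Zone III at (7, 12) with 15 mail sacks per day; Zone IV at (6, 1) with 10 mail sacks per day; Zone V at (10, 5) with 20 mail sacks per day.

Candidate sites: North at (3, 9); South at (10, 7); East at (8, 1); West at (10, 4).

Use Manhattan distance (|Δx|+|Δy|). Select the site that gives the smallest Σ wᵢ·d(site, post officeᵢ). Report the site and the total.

Total weighted distance at each candidate:
  North (3, 9): total = 985
  South (10, 7): total = 520
  East (8, 1): total = 780
  West (10, 4): total = 545
Minimum is at South with total 520 blocks.

South, total 520 blocks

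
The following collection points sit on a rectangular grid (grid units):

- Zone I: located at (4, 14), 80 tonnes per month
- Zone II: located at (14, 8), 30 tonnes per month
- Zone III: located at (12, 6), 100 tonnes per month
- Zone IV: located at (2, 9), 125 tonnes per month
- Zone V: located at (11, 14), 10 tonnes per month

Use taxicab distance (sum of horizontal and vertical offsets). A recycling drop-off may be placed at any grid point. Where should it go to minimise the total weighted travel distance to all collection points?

Manhattan distance separates: Σwᵢ(|x−xᵢ|+|y−yᵢ|) = Σwᵢ|x−xᵢ| + Σwᵢ|y−yᵢ|, so x and y are optimised independently as 1-D weighted medians.
Total weight W = 345; half = 172.5.
x-coordinate, sorted with cumulative weight:
  x=2 (Zone IV, w=125) cum 125
  x=4 (Zone I, w=80) cum 205  ← median
  x=11 (Zone V, w=10) cum 215
  x=12 (Zone III, w=100) cum 315
  x=14 (Zone II, w=30) cum 345
⇒ x* = 4
y-coordinate, sorted with cumulative weight:
  y=6 (Zone III, w=100) cum 100
  y=8 (Zone II, w=30) cum 130
  y=9 (Zone IV, w=125) cum 255  ← median
  y=14 (Zone I, w=80) cum 335
  y=14 (Zone V, w=10) cum 345
⇒ y* = 9

(4, 9)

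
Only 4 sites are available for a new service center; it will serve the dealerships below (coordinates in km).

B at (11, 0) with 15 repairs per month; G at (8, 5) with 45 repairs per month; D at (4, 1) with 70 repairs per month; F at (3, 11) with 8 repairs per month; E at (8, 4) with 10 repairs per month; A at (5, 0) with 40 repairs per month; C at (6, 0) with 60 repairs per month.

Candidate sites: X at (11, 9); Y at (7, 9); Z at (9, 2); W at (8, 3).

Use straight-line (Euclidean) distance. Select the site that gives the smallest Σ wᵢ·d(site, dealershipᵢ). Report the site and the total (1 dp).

W, total 938.2 km

Total weighted distance at each candidate:
  X (11, 9): total = 2278.8
  Y (7, 9): total = 1930.2
  Z (9, 2): total = 1045.8
  W (8, 3): total = 938.2
Minimum is at W with total 938.2 km.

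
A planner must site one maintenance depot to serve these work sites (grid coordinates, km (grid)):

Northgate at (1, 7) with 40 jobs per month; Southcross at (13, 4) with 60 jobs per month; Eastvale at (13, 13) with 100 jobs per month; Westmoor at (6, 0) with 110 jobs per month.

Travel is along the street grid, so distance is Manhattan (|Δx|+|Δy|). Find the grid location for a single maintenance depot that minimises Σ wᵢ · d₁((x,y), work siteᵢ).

(13, 4)

Manhattan distance separates: Σwᵢ(|x−xᵢ|+|y−yᵢ|) = Σwᵢ|x−xᵢ| + Σwᵢ|y−yᵢ|, so x and y are optimised independently as 1-D weighted medians.
Total weight W = 310; half = 155.
x-coordinate, sorted with cumulative weight:
  x=1 (Northgate, w=40) cum 40
  x=6 (Westmoor, w=110) cum 150
  x=13 (Southcross, w=60) cum 210  ← median
  x=13 (Eastvale, w=100) cum 310
⇒ x* = 13
y-coordinate, sorted with cumulative weight:
  y=0 (Westmoor, w=110) cum 110
  y=4 (Southcross, w=60) cum 170  ← median
  y=7 (Northgate, w=40) cum 210
  y=13 (Eastvale, w=100) cum 310
⇒ y* = 4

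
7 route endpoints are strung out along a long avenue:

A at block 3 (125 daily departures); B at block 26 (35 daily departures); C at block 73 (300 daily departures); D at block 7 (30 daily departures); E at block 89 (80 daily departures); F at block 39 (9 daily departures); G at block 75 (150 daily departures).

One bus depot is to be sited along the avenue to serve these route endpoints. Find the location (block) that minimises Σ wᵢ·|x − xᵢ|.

For a sum of weighted absolute distances on a line, the optimum is the weighted median (not the mean). Total weight W = 729; half-weight = 364.5.
Sort by position and accumulate weight:
  block 3 (A, w=125) → cum 125
  block 7 (D, w=30) → cum 155
  block 26 (B, w=35) → cum 190
  block 39 (F, w=9) → cum 199
  block 73 (C, w=300) → cum 499  ≥ 364.5 → median here
  block 75 (G, w=150) → cum 649
  block 89 (E, w=80) → cum 729
Optimal location: block 73.

x = 73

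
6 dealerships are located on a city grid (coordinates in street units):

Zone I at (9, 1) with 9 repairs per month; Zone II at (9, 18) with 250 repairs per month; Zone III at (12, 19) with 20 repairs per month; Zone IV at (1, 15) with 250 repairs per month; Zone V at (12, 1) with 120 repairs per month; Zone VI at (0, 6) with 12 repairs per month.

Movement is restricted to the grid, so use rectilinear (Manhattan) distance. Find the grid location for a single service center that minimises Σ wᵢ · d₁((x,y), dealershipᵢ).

(9, 15)

Manhattan distance separates: Σwᵢ(|x−xᵢ|+|y−yᵢ|) = Σwᵢ|x−xᵢ| + Σwᵢ|y−yᵢ|, so x and y are optimised independently as 1-D weighted medians.
Total weight W = 661; half = 330.5.
x-coordinate, sorted with cumulative weight:
  x=0 (Zone VI, w=12) cum 12
  x=1 (Zone IV, w=250) cum 262
  x=9 (Zone I, w=9) cum 271
  x=9 (Zone II, w=250) cum 521  ← median
  x=12 (Zone III, w=20) cum 541
  x=12 (Zone V, w=120) cum 661
⇒ x* = 9
y-coordinate, sorted with cumulative weight:
  y=1 (Zone I, w=9) cum 9
  y=1 (Zone V, w=120) cum 129
  y=6 (Zone VI, w=12) cum 141
  y=15 (Zone IV, w=250) cum 391  ← median
  y=18 (Zone II, w=250) cum 641
  y=19 (Zone III, w=20) cum 661
⇒ y* = 15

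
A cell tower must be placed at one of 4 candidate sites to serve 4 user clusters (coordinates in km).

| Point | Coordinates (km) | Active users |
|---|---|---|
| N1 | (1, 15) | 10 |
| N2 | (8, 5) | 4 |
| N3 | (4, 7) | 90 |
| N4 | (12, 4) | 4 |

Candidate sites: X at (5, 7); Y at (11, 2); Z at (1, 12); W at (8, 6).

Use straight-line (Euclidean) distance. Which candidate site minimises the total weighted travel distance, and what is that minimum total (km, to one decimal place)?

Total weighted distance at each candidate:
  X (5, 7): total = 224.3
  Y (11, 2): total = 964.1
  Z (1, 12): total = 648.8
  W (8, 6): total = 507.0
Minimum is at X with total 224.3 km.

X, total 224.3 km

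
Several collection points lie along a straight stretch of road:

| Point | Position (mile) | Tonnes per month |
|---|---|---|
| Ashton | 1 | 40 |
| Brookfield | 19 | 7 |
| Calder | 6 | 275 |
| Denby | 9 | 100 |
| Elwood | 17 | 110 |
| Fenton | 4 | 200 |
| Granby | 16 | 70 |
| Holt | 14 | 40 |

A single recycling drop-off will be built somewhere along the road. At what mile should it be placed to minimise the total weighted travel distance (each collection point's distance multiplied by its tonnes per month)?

For a sum of weighted absolute distances on a line, the optimum is the weighted median (not the mean). Total weight W = 842; half-weight = 421.
Sort by position and accumulate weight:
  mile 1 (Ashton, w=40) → cum 40
  mile 4 (Fenton, w=200) → cum 240
  mile 6 (Calder, w=275) → cum 515  ≥ 421 → median here
  mile 9 (Denby, w=100) → cum 615
  mile 14 (Holt, w=40) → cum 655
  mile 16 (Granby, w=70) → cum 725
  mile 17 (Elwood, w=110) → cum 835
  mile 19 (Brookfield, w=7) → cum 842
Optimal location: mile 6.

x = 6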